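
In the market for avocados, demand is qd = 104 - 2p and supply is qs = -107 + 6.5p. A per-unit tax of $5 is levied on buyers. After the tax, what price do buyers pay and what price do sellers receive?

Buyers pay 487/17, sellers receive 402/17

Pre-tax equilibrium: p* = 422/17, q* = 924/17.
Tax on buyers shifts demand to qd = 104 − 2(p + 5) = 94 - 2p.
94 - 2p = -107 + 6.5p gives seller price ps = 402/17; buyers pay pb = 402/17 + 5 = 487/17.
New quantity: q = 104 − 2(487/17) = 794/17.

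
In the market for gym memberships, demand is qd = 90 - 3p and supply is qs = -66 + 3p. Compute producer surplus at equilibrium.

Equilibrium: 90 - 3p = -66 + 3p gives p* = 26, q* = 12.
Supply starts at p = 22 (where qs = 0).
PS = ½(26 − 22)(12) = 24.

Producer surplus = 24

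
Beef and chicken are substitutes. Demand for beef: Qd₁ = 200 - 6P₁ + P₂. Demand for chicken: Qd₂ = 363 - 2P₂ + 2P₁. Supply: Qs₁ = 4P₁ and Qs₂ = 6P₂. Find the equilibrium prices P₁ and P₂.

P₁ = 151/6, P₂ = 155/3

Market 1: 200 - 6P₁ + P₂ = 4P₁ → 10P₁ - P₂ = 200.
Market 2: 8P₂ - 2P₁ = 363.
Eliminating P₂: 8×(1) + 1×(2) gives 78P₁ = 1963, so P₁ = 151/6.
Back-substitute into (2): P₂ = (363 + 2×151/6) / 8 = 155/3.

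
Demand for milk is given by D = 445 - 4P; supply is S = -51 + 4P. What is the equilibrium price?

P* = 62

Set D = S: 445 - 4P = -51 + 4P.
496 = 8P, so P* = 62.
Q* = 445 − 4(62) = 197.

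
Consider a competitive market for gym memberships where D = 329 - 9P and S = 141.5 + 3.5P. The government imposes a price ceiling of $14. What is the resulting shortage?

Shortage = 12.5

Equilibrium price would be P* = 15, so the ceiling at 14 binds.
At P = 14: D = 329 − 9(14) = 203, S = 141.5 + 3.5(14) = 190.5.
Shortage = 203 − 190.5 = 12.5.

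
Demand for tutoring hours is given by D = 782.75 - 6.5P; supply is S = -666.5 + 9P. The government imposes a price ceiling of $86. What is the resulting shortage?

Equilibrium price would be P* = 93.5, so the ceiling at 86 binds.
At P = 86: D = 782.75 − 6.5(86) = 223.75, S = -666.5 + 9(86) = 107.5.
Shortage = 223.75 − 107.5 = 116.25.

Shortage = 116.25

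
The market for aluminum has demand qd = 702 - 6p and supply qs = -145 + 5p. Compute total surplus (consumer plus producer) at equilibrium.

Equilibrium: 702 - 6p = -145 + 5p gives p* = 77, q* = 240.
Demand choke price: p = 117; supply starts at p = 29.
CS = ½(117 − 77)(240) = 4800; PS = ½(77 − 29)(240) = 5760.

Total surplus = 10560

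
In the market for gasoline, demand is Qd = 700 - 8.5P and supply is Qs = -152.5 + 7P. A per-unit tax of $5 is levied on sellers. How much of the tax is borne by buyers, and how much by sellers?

Pre-tax equilibrium: P* = 55, Q* = 232.5.
Tax on sellers shifts supply to Qs = -152.5 + 7(P − 5) = -187.5 + 7P.
700 - 8.5P = -187.5 + 7P gives buyer price Pb = 1775/31; sellers receive Ps = 1775/31 − 5 = 1620/31.
New quantity: Q = 700 − 8.5(1775/31) = 13225/62.
Buyer burden = 1775/31 − 55 = 70/31; seller burden = 55 − 1620/31 = 85/31.

Buyers bear 70/31, sellers bear 85/31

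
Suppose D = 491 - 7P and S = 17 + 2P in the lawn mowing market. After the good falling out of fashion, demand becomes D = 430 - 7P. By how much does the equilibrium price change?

ΔP = -61/9

Original equilibrium: P* = 158/3, Q* = 367/3.
New equilibrium: 430 - 7P = 17 + 2P, so 413 = 9P and P' = 413/9; Q' = 430 − 7(413/9) = 979/9.
Change in price: 413/9 − 158/3 = -61/9.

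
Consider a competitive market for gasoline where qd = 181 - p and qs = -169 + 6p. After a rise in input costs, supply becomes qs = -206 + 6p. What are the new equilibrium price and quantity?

p' = 387/7, q' = 880/7

Original equilibrium: p* = 50, q* = 131.
New equilibrium: 181 - p = -206 + 6p, so 387 = 7p and p' = 387/7; q' = 181 − 1(387/7) = 880/7.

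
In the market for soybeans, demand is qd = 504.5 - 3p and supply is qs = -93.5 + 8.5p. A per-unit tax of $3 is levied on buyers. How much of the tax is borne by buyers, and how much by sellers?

Buyers bear 51/23, sellers bear 18/23

Pre-tax equilibrium: p* = 52, q* = 348.5.
Tax on buyers shifts demand to qd = 504.5 − 3(p + 3) = 495.5 - 3p.
495.5 - 3p = -93.5 + 8.5p gives seller price ps = 1178/23; buyers pay pb = 1178/23 + 3 = 1247/23.
New quantity: q = 504.5 − 3(1247/23) = 15725/46.
Buyer burden = 1247/23 − 52 = 51/23; seller burden = 52 − 1178/23 = 18/23.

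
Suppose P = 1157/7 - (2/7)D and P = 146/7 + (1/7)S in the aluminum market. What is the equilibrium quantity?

Q* = 337

Set the two price expressions equal: 1157/7 - (2/7)Q = 146/7 + (1/7)Q.
1011/7 = (3/7)Q, so Q* = 337.
P* = 1157/7 − (2/7)(337) = 69.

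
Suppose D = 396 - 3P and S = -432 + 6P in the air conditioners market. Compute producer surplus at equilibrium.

Producer surplus = 1200

Equilibrium: 396 - 3P = -432 + 6P gives P* = 92, Q* = 120.
Supply starts at P = 72 (where S = 0).
PS = ½(92 − 72)(120) = 1200.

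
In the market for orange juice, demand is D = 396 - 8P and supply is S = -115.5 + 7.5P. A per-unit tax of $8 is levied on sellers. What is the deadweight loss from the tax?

Pre-tax equilibrium: P* = 33, Q* = 132.
Tax on sellers shifts supply to S = -115.5 + 7.5(P − 8) = -175.5 + 7.5P.
396 - 8P = -175.5 + 7.5P gives buyer price Pb = 1143/31; sellers receive Ps = 1143/31 − 8 = 895/31.
New quantity: Q = 396 − 8(1143/31) = 3132/31.
DWL = ½ × 8 × (132 − 3132/31) = 3840/31.

Deadweight loss = 3840/31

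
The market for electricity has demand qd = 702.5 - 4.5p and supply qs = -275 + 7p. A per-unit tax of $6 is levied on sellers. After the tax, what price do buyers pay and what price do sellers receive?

Buyers pay 2039/23, sellers receive 1901/23

Pre-tax equilibrium: p* = 85, q* = 320.
Tax on sellers shifts supply to qs = -275 + 7(p − 6) = -317 + 7p.
702.5 - 4.5p = -317 + 7p gives buyer price pb = 2039/23; sellers receive ps = 2039/23 − 6 = 1901/23.
New quantity: q = 702.5 − 4.5(2039/23) = 6982/23.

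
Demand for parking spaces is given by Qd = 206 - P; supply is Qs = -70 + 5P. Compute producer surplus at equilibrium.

Equilibrium: 206 - P = -70 + 5P gives P* = 46, Q* = 160.
Supply starts at P = 14 (where Qs = 0).
PS = ½(46 − 14)(160) = 2560.

Producer surplus = 2560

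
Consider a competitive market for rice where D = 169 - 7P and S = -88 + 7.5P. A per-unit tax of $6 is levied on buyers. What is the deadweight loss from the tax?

Pre-tax equilibrium: P* = 514/29, Q* = 1303/29.
Tax on buyers shifts demand to D = 169 − 7(P + 6) = 127 - 7P.
127 - 7P = -88 + 7.5P gives seller price Ps = 430/29; buyers pay Pb = 430/29 + 6 = 604/29.
New quantity: Q = 169 − 7(604/29) = 673/29.
DWL = ½ × 6 × (1303/29 − 673/29) = 1890/29.

Deadweight loss = 1890/29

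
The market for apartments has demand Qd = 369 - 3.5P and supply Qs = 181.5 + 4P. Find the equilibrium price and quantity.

P* = 25, Q* = 281.5

Set Qd = Qs: 369 - 3.5P = 181.5 + 4P.
187.5 = 7.5P, so P* = 25.
Q* = 369 − 3.5(25) = 281.5.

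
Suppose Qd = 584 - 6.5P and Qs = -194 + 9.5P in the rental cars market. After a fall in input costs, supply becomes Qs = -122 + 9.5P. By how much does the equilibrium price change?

ΔP = -4.5

Original equilibrium: P* = 48.625, Q* = 267.9375.
New equilibrium: 584 - 6.5P = -122 + 9.5P, so 706 = 16P and P' = 44.125; Q' = 584 − 6.5(44.125) = 297.1875.
Change in price: 44.125 − 48.625 = -4.5.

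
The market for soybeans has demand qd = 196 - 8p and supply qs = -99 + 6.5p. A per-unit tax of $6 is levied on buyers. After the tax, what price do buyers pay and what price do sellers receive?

Buyers pay 668/29, sellers receive 494/29

Pre-tax equilibrium: p* = 590/29, q* = 964/29.
Tax on buyers shifts demand to qd = 196 − 8(p + 6) = 148 - 8p.
148 - 8p = -99 + 6.5p gives seller price ps = 494/29; buyers pay pb = 494/29 + 6 = 668/29.
New quantity: q = 196 − 8(668/29) = 340/29.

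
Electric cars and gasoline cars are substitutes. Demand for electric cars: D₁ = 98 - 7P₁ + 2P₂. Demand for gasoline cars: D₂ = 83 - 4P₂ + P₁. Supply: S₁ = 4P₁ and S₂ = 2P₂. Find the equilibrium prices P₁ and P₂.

P₁ = 11.78125, P₂ = 15.796875

Market 1: 98 - 7P₁ + 2P₂ = 4P₁ → 11P₁ - 2P₂ = 98.
Market 2: 6P₂ - P₁ = 83.
Eliminating P₂: 6×(1) + 2×(2) gives 64P₁ = 754, so P₁ = 11.78125.
Back-substitute into (2): P₂ = (83 + 1×11.78125) / 6 = 15.796875.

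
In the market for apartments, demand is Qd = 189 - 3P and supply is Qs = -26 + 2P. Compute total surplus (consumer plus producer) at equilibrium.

Equilibrium: 189 - 3P = -26 + 2P gives P* = 43, Q* = 60.
Demand choke price: P = 63; supply starts at P = 13.
CS = ½(63 − 43)(60) = 600; PS = ½(43 − 13)(60) = 900.

Total surplus = 1500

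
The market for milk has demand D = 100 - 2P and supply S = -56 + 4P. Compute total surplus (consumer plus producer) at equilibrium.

Total surplus = 864

Equilibrium: 100 - 2P = -56 + 4P gives P* = 26, Q* = 48.
Demand choke price: P = 50; supply starts at P = 14.
CS = ½(50 − 26)(48) = 576; PS = ½(26 − 14)(48) = 288.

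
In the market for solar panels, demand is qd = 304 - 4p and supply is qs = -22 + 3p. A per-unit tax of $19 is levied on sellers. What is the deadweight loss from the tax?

Deadweight loss = 2166/7

Pre-tax equilibrium: p* = 326/7, q* = 824/7.
Tax on sellers shifts supply to qs = -22 + 3(p − 19) = -79 + 3p.
304 - 4p = -79 + 3p gives buyer price pb = 383/7; sellers receive ps = 383/7 − 19 = 250/7.
New quantity: q = 304 − 4(383/7) = 596/7.
DWL = ½ × 19 × (824/7 − 596/7) = 2166/7.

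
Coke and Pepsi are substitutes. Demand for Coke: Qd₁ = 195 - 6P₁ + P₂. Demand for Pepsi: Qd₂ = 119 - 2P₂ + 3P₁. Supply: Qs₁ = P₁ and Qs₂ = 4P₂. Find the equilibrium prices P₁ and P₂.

Market 1: 195 - 6P₁ + P₂ = P₁ → 7P₁ - P₂ = 195.
Market 2: 6P₂ - 3P₁ = 119.
Eliminating P₂: 6×(1) + 1×(2) gives 39P₁ = 1289, so P₁ = 1289/39.
Back-substitute into (2): P₂ = (119 + 3×1289/39) / 6 = 1418/39.

P₁ = 1289/39, P₂ = 1418/39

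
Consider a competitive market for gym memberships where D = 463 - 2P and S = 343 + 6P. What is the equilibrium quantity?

Set D = S: 463 - 2P = 343 + 6P.
120 = 8P, so P* = 15.
Q* = 463 − 2(15) = 433.

Q* = 433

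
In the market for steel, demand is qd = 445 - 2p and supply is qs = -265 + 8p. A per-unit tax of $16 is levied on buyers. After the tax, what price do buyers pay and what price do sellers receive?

Pre-tax equilibrium: p* = 71, q* = 303.
Tax on buyers shifts demand to qd = 445 − 2(p + 16) = 413 - 2p.
413 - 2p = -265 + 8p gives seller price ps = 67.8; buyers pay pb = 67.8 + 16 = 83.8.
New quantity: q = 445 − 2(83.8) = 277.4.

Buyers pay $83.8, sellers receive $67.8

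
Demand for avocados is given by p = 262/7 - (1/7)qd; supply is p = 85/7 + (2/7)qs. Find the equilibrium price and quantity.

Set the two price expressions equal: 262/7 - (1/7)q = 85/7 + (2/7)q.
177/7 = (3/7)q, so q* = 59.
p* = 262/7 − (1/7)(59) = 29.

p* = 29, q* = 59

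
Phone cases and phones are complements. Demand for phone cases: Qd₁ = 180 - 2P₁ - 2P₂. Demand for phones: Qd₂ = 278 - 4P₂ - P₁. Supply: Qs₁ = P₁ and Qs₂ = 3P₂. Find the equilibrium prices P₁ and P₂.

P₁ = 704/19, P₂ = 654/19

Market 1: 180 - 2P₁ - 2P₂ = P₁ → 3P₁ + 2P₂ = 180.
Market 2: 7P₂ + P₁ = 278.
Eliminating P₂: 7×(1) − 2×(2) gives 19P₁ = 704, so P₁ = 704/19.
Back-substitute into (2): P₂ = (278 − 1×704/19) / 7 = 654/19.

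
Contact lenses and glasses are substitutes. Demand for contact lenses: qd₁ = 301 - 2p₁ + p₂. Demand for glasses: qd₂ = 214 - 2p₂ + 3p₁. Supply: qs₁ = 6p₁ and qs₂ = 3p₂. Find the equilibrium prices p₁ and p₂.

p₁ = 1719/37, p₂ = 2615/37

Market 1: 301 - 2p₁ + p₂ = 6p₁ → 8p₁ - p₂ = 301.
Market 2: 5p₂ - 3p₁ = 214.
Eliminating p₂: 5×(1) + 1×(2) gives 37p₁ = 1719, so p₁ = 1719/37.
Back-substitute into (2): p₂ = (214 + 3×1719/37) / 5 = 2615/37.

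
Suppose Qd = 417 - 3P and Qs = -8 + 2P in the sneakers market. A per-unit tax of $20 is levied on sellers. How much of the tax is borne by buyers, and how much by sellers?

Pre-tax equilibrium: P* = 85, Q* = 162.
Tax on sellers shifts supply to Qs = -8 + 2(P − 20) = -48 + 2P.
417 - 3P = -48 + 2P gives buyer price Pb = 93; sellers receive Ps = 93 − 20 = 73.
New quantity: Q = 417 − 3(93) = 138.
Buyer burden = 93 − 85 = 8; seller burden = 85 − 73 = 12.

Buyers bear $8, sellers bear $12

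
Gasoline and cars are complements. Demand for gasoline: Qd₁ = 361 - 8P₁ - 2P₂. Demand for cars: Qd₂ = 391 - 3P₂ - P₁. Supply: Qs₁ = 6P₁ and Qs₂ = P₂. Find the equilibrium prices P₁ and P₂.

P₁ = 331/27, P₂ = 5113/54

Market 1: 361 - 8P₁ - 2P₂ = 6P₁ → 14P₁ + 2P₂ = 361.
Market 2: 4P₂ + P₁ = 391.
Eliminating P₂: 4×(1) − 2×(2) gives 54P₁ = 662, so P₁ = 331/27.
Back-substitute into (2): P₂ = (391 − 1×331/27) / 4 = 5113/54.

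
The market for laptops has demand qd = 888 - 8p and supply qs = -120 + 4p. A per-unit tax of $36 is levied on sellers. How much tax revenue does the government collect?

Tax revenue = 4320

Pre-tax equilibrium: p* = 84, q* = 216.
Tax on sellers shifts supply to qs = -120 + 4(p − 36) = -264 + 4p.
888 - 8p = -264 + 4p gives buyer price pb = 96; sellers receive ps = 96 − 36 = 60.
New quantity: q = 888 − 8(96) = 120.
Revenue = 36 × 120 = 4320.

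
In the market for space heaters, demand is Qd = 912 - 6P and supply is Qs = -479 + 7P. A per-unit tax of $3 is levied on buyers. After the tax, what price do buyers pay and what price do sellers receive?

Buyers pay 1412/13, sellers receive 1373/13

Pre-tax equilibrium: P* = 107, Q* = 270.
Tax on buyers shifts demand to Qd = 912 − 6(P + 3) = 894 - 6P.
894 - 6P = -479 + 7P gives seller price Ps = 1373/13; buyers pay Pb = 1373/13 + 3 = 1412/13.
New quantity: Q = 912 − 6(1412/13) = 3384/13.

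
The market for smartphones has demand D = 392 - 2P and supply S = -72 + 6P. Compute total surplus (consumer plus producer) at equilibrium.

Equilibrium: 392 - 2P = -72 + 6P gives P* = 58, Q* = 276.
Demand choke price: P = 196; supply starts at P = 12.
CS = ½(196 − 58)(276) = 19044; PS = ½(58 − 12)(276) = 6348.

Total surplus = 25392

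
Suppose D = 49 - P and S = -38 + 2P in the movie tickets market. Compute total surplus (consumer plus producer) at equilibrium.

Equilibrium: 49 - P = -38 + 2P gives P* = 29, Q* = 20.
Demand choke price: P = 49; supply starts at P = 19.
CS = ½(49 − 29)(20) = 200; PS = ½(29 − 19)(20) = 100.

Total surplus = 300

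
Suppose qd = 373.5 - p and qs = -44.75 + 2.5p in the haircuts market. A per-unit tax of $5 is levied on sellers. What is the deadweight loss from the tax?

Pre-tax equilibrium: p* = 119.5, q* = 254.
Tax on sellers shifts supply to qs = -44.75 + 2.5(p − 5) = -57.25 + 2.5p.
373.5 - p = -57.25 + 2.5p gives buyer price pb = 1723/14; sellers receive ps = 1723/14 − 5 = 1653/14.
New quantity: q = 373.5 − 1(1723/14) = 1753/7.
DWL = ½ × 5 × (254 − 1753/7) = 125/14.

Deadweight loss = 125/14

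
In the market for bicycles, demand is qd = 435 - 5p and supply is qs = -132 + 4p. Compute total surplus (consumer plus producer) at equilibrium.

Total surplus = 3240

Equilibrium: 435 - 5p = -132 + 4p gives p* = 63, q* = 120.
Demand choke price: p = 87; supply starts at p = 33.
CS = ½(87 − 63)(120) = 1440; PS = ½(63 − 33)(120) = 1800.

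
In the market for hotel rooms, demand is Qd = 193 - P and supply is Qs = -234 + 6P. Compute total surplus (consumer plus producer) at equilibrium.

Total surplus = 10164

Equilibrium: 193 - P = -234 + 6P gives P* = 61, Q* = 132.
Demand choke price: P = 193; supply starts at P = 39.
CS = ½(193 − 61)(132) = 8712; PS = ½(61 − 39)(132) = 1452.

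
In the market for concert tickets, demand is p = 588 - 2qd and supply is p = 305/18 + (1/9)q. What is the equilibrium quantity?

Set the two price expressions equal: 588 - 2q = 305/18 + (1/9)q.
10279/18 = (19/9)q, so q* = 270.5.
p* = 588 − (2)(270.5) = 47.

q* = 270.5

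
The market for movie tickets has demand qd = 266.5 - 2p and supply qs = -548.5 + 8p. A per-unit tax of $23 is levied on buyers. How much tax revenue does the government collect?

Tax revenue = 1534.1

Pre-tax equilibrium: p* = 81.5, q* = 103.5.
Tax on buyers shifts demand to qd = 266.5 − 2(p + 23) = 220.5 - 2p.
220.5 - 2p = -548.5 + 8p gives seller price ps = 76.9; buyers pay pb = 76.9 + 23 = 99.9.
New quantity: q = 266.5 − 2(99.9) = 66.7.
Revenue = 23 × 66.7 = 1534.1.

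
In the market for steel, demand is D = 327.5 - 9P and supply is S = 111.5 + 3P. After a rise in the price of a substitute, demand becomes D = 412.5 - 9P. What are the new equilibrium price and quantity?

P' = 301/12, Q' = 186.75

Original equilibrium: P* = 18, Q* = 165.5.
New equilibrium: 412.5 - 9P = 111.5 + 3P, so 301 = 12P and P' = 301/12; Q' = 412.5 − 9(301/12) = 186.75.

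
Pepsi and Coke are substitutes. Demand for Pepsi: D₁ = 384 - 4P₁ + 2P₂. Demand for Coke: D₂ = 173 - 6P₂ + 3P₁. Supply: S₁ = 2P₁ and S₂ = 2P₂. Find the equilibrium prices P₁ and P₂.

P₁ = 1709/21, P₂ = 365/7

Market 1: 384 - 4P₁ + 2P₂ = 2P₁ → 6P₁ - 2P₂ = 384.
Market 2: 8P₂ - 3P₁ = 173.
Eliminating P₂: 8×(1) + 2×(2) gives 42P₁ = 3418, so P₁ = 1709/21.
Back-substitute into (2): P₂ = (173 + 3×1709/21) / 8 = 365/7.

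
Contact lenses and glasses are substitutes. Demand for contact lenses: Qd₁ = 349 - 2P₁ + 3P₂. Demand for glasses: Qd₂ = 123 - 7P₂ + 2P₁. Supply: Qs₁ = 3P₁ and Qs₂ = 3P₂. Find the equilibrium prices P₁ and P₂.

Market 1: 349 - 2P₁ + 3P₂ = 3P₁ → 5P₁ - 3P₂ = 349.
Market 2: 10P₂ - 2P₁ = 123.
Eliminating P₂: 10×(1) + 3×(2) gives 44P₁ = 3859, so P₁ = 3859/44.
Back-substitute into (2): P₂ = (123 + 2×3859/44) / 10 = 1313/44.

P₁ = 3859/44, P₂ = 1313/44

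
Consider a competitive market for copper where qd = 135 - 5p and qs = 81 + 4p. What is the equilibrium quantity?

Set qd = qs: 135 - 5p = 81 + 4p.
54 = 9p, so p* = 6.
q* = 135 − 5(6) = 105.

q* = 105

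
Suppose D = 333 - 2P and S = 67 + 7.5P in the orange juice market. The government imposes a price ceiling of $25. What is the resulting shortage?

Equilibrium price would be P* = 28, so the ceiling at 25 binds.
At P = 25: D = 333 − 2(25) = 283, S = 67 + 7.5(25) = 254.5.
Shortage = 283 − 254.5 = 28.5.

Shortage = 28.5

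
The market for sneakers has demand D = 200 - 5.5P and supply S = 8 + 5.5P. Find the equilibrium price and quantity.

P* = 192/11, Q* = 104

Set D = S: 200 - 5.5P = 8 + 5.5P.
192 = 11P, so P* = 192/11.
Q* = 200 − 5.5(192/11) = 104.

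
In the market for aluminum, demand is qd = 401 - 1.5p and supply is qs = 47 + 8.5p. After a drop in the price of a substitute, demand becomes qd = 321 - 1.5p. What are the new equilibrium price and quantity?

Original equilibrium: p* = 35.4, q* = 347.9.
New equilibrium: 321 - 1.5p = 47 + 8.5p, so 274 = 10p and p' = 27.4; q' = 321 − 1.5(27.4) = 279.9.

p' = 27.4, q' = 279.9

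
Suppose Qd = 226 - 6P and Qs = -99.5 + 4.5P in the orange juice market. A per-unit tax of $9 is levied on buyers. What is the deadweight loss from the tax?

Pre-tax equilibrium: P* = 31, Q* = 40.
Tax on buyers shifts demand to Qd = 226 − 6(P + 9) = 172 - 6P.
172 - 6P = -99.5 + 4.5P gives seller price Ps = 181/7; buyers pay Pb = 181/7 + 9 = 244/7.
New quantity: Q = 226 − 6(244/7) = 118/7.
DWL = ½ × 9 × (40 − 118/7) = 729/7.

Deadweight loss = 729/7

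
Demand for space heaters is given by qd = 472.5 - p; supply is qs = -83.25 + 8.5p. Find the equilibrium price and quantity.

p* = 58.5, q* = 414

Set qd = qs: 472.5 - p = -83.25 + 8.5p.
555.75 = 9.5p, so p* = 58.5.
q* = 472.5 − 1(58.5) = 414.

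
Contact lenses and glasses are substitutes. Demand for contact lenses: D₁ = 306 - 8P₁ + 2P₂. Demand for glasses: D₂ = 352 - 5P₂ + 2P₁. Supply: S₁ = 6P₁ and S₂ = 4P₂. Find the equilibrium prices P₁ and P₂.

Market 1: 306 - 8P₁ + 2P₂ = 6P₁ → 14P₁ - 2P₂ = 306.
Market 2: 9P₂ - 2P₁ = 352.
Eliminating P₂: 9×(1) + 2×(2) gives 122P₁ = 3458, so P₁ = 1729/61.
Back-substitute into (2): P₂ = (352 + 2×1729/61) / 9 = 2770/61.

P₁ = 1729/61, P₂ = 2770/61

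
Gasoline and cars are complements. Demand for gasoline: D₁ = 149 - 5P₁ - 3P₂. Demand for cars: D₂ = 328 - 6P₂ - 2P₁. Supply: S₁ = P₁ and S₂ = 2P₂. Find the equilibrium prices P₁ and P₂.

P₁ = 104/21, P₂ = 835/21

Market 1: 149 - 5P₁ - 3P₂ = P₁ → 6P₁ + 3P₂ = 149.
Market 2: 8P₂ + 2P₁ = 328.
Eliminating P₂: 8×(1) − 3×(2) gives 42P₁ = 208, so P₁ = 104/21.
Back-substitute into (2): P₂ = (328 − 2×104/21) / 8 = 835/21.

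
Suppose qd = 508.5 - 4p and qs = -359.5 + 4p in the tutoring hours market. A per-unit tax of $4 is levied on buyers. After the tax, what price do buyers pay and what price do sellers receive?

Buyers pay $110.5, sellers receive $106.5

Pre-tax equilibrium: p* = 108.5, q* = 74.5.
Tax on buyers shifts demand to qd = 508.5 − 4(p + 4) = 492.5 - 4p.
492.5 - 4p = -359.5 + 4p gives seller price ps = 106.5; buyers pay pb = 106.5 + 4 = 110.5.
New quantity: q = 508.5 − 4(110.5) = 66.5.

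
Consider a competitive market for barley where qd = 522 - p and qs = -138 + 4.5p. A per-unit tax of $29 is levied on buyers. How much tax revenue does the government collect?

Tax revenue = 120669/11

Pre-tax equilibrium: p* = 120, q* = 402.
Tax on buyers shifts demand to qd = 522 − 1(p + 29) = 493 - p.
493 - p = -138 + 4.5p gives seller price ps = 1262/11; buyers pay pb = 1262/11 + 29 = 1581/11.
New quantity: q = 522 − 1(1581/11) = 4161/11.
Revenue = 29 × 4161/11 = 120669/11.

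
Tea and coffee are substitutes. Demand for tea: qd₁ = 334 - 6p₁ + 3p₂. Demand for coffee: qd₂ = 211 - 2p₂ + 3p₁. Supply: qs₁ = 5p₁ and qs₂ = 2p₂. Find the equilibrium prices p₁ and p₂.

Market 1: 334 - 6p₁ + 3p₂ = 5p₁ → 11p₁ - 3p₂ = 334.
Market 2: 4p₂ - 3p₁ = 211.
Eliminating p₂: 4×(1) + 3×(2) gives 35p₁ = 1969, so p₁ = 1969/35.
Back-substitute into (2): p₂ = (211 + 3×1969/35) / 4 = 3323/35.

p₁ = 1969/35, p₂ = 3323/35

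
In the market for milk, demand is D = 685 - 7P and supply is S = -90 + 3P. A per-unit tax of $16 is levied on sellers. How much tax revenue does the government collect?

Pre-tax equilibrium: P* = 77.5, Q* = 142.5.
Tax on sellers shifts supply to S = -90 + 3(P − 16) = -138 + 3P.
685 - 7P = -138 + 3P gives buyer price Pb = 82.3; sellers receive Ps = 82.3 − 16 = 66.3.
New quantity: Q = 685 − 7(82.3) = 108.9.
Revenue = 16 × 108.9 = 1742.4.

Tax revenue = 1742.4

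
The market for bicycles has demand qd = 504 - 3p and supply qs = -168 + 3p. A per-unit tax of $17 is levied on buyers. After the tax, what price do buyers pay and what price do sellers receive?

Buyers pay $120.5, sellers receive $103.5

Pre-tax equilibrium: p* = 112, q* = 168.
Tax on buyers shifts demand to qd = 504 − 3(p + 17) = 453 - 3p.
453 - 3p = -168 + 3p gives seller price ps = 103.5; buyers pay pb = 103.5 + 17 = 120.5.
New quantity: q = 504 − 3(120.5) = 142.5.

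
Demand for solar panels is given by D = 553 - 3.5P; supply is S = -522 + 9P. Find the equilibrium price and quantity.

P* = 86, Q* = 252

Set D = S: 553 - 3.5P = -522 + 9P.
1075 = 12.5P, so P* = 86.
Q* = 553 − 3.5(86) = 252.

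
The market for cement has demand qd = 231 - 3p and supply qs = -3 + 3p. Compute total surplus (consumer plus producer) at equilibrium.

Equilibrium: 231 - 3p = -3 + 3p gives p* = 39, q* = 114.
Demand choke price: p = 77; supply starts at p = 1.
CS = ½(77 − 39)(114) = 2166; PS = ½(39 − 1)(114) = 2166.

Total surplus = 4332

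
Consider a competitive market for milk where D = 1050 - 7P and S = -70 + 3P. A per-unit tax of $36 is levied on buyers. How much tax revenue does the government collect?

Tax revenue = 6854.4

Pre-tax equilibrium: P* = 112, Q* = 266.
Tax on buyers shifts demand to D = 1050 − 7(P + 36) = 798 - 7P.
798 - 7P = -70 + 3P gives seller price Ps = 86.8; buyers pay Pb = 86.8 + 36 = 122.8.
New quantity: Q = 1050 − 7(122.8) = 190.4.
Revenue = 36 × 190.4 = 6854.4.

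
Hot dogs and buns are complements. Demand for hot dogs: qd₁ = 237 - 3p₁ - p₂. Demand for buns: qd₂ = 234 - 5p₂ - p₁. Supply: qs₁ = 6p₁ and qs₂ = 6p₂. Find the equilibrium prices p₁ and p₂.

Market 1: 237 - 3p₁ - p₂ = 6p₁ → 9p₁ + p₂ = 237.
Market 2: 11p₂ + p₁ = 234.
Eliminating p₂: 11×(1) − 1×(2) gives 98p₁ = 2373, so p₁ = 339/14.
Back-substitute into (2): p₂ = (234 − 1×339/14) / 11 = 267/14.

p₁ = 339/14, p₂ = 267/14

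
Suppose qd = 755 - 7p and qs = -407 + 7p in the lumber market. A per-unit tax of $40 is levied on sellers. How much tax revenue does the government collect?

Pre-tax equilibrium: p* = 83, q* = 174.
Tax on sellers shifts supply to qs = -407 + 7(p − 40) = -687 + 7p.
755 - 7p = -687 + 7p gives buyer price pb = 103; sellers receive ps = 103 − 40 = 63.
New quantity: q = 755 − 7(103) = 34.
Revenue = 40 × 34 = 1360.

Tax revenue = 1360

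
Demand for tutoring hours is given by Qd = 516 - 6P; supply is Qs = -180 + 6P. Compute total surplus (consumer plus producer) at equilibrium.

Total surplus = 4704

Equilibrium: 516 - 6P = -180 + 6P gives P* = 58, Q* = 168.
Demand choke price: P = 86; supply starts at P = 30.
CS = ½(86 − 58)(168) = 2352; PS = ½(58 − 30)(168) = 2352.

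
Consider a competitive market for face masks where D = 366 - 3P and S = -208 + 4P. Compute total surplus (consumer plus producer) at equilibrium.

Equilibrium: 366 - 3P = -208 + 4P gives P* = 82, Q* = 120.
Demand choke price: P = 122; supply starts at P = 52.
CS = ½(122 − 82)(120) = 2400; PS = ½(82 − 52)(120) = 1800.

Total surplus = 4200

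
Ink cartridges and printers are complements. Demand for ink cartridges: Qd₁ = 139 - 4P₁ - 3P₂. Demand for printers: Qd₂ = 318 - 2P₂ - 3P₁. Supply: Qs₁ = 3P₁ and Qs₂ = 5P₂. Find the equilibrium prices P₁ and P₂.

Market 1: 139 - 4P₁ - 3P₂ = 3P₁ → 7P₁ + 3P₂ = 139.
Market 2: 7P₂ + 3P₁ = 318.
Eliminating P₂: 7×(1) − 3×(2) gives 40P₁ = 19, so P₁ = 0.475.
Back-substitute into (2): P₂ = (318 − 3×0.475) / 7 = 45.225.

P₁ = 0.475, P₂ = 45.225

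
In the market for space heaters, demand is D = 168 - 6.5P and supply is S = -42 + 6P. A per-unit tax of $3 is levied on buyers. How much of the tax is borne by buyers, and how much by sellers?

Pre-tax equilibrium: P* = 16.8, Q* = 58.8.
Tax on buyers shifts demand to D = 168 − 6.5(P + 3) = 148.5 - 6.5P.
148.5 - 6.5P = -42 + 6P gives seller price Ps = 15.24; buyers pay Pb = 15.24 + 3 = 18.24.
New quantity: Q = 168 − 6.5(18.24) = 49.44.
Buyer burden = 18.24 − 16.8 = 1.44; seller burden = 16.8 − 15.24 = 1.56.

Buyers bear $1.44, sellers bear $1.56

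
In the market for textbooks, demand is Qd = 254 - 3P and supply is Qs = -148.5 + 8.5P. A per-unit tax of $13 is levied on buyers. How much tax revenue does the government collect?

Tax revenue = 35932/23

Pre-tax equilibrium: P* = 35, Q* = 149.
Tax on buyers shifts demand to Qd = 254 − 3(P + 13) = 215 - 3P.
215 - 3P = -148.5 + 8.5P gives seller price Ps = 727/23; buyers pay Pb = 727/23 + 13 = 1026/23.
New quantity: Q = 254 − 3(1026/23) = 2764/23.
Revenue = 13 × 2764/23 = 35932/23.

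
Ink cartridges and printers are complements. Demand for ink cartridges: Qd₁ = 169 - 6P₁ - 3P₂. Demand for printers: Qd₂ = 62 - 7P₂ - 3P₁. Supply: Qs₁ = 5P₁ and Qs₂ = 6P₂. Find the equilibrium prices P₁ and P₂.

P₁ = 2011/134, P₂ = 175/134

Market 1: 169 - 6P₁ - 3P₂ = 5P₁ → 11P₁ + 3P₂ = 169.
Market 2: 13P₂ + 3P₁ = 62.
Eliminating P₂: 13×(1) − 3×(2) gives 134P₁ = 2011, so P₁ = 2011/134.
Back-substitute into (2): P₂ = (62 − 3×2011/134) / 13 = 175/134.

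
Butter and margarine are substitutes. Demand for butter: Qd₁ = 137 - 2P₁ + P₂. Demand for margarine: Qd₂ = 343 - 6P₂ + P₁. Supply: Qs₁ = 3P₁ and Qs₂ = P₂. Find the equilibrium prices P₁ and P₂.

P₁ = 651/17, P₂ = 926/17

Market 1: 137 - 2P₁ + P₂ = 3P₁ → 5P₁ - P₂ = 137.
Market 2: 7P₂ - P₁ = 343.
Eliminating P₂: 7×(1) + 1×(2) gives 34P₁ = 1302, so P₁ = 651/17.
Back-substitute into (2): P₂ = (343 + 1×651/17) / 7 = 926/17.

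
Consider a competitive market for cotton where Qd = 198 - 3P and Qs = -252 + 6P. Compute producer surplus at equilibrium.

Equilibrium: 198 - 3P = -252 + 6P gives P* = 50, Q* = 48.
Supply starts at P = 42 (where Qs = 0).
PS = ½(50 − 42)(48) = 192.

Producer surplus = 192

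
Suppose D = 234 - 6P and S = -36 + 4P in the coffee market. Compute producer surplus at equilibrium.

Producer surplus = 648

Equilibrium: 234 - 6P = -36 + 4P gives P* = 27, Q* = 72.
Supply starts at P = 9 (where S = 0).
PS = ½(27 − 9)(72) = 648.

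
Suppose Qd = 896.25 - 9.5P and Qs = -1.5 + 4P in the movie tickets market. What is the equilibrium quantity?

Set Qd = Qs: 896.25 - 9.5P = -1.5 + 4P.
897.75 = 13.5P, so P* = 66.5.
Q* = 896.25 − 9.5(66.5) = 264.5.

Q* = 264.5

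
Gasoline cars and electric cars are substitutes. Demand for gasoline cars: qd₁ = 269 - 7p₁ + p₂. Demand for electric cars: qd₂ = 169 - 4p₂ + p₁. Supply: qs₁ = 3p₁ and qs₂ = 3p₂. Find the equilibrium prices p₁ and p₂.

Market 1: 269 - 7p₁ + p₂ = 3p₁ → 10p₁ - p₂ = 269.
Market 2: 7p₂ - p₁ = 169.
Eliminating p₂: 7×(1) + 1×(2) gives 69p₁ = 2052, so p₁ = 684/23.
Back-substitute into (2): p₂ = (169 + 1×684/23) / 7 = 653/23.

p₁ = 684/23, p₂ = 653/23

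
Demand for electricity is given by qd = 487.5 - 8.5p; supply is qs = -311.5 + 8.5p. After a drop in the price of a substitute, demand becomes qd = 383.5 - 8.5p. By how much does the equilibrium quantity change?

Original equilibrium: p* = 47, q* = 88.
New equilibrium: 383.5 - 8.5p = -311.5 + 8.5p, so 695 = 17p and p' = 695/17; q' = 383.5 − 8.5(695/17) = 36.
Change in quantity: 36 − 88 = -52.

Δq = -52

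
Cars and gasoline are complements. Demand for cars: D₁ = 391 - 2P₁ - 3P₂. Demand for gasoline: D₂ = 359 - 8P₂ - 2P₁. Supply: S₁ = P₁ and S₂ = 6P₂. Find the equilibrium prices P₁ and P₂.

P₁ = 4397/36, P₂ = 295/36

Market 1: 391 - 2P₁ - 3P₂ = P₁ → 3P₁ + 3P₂ = 391.
Market 2: 14P₂ + 2P₁ = 359.
Eliminating P₂: 14×(1) − 3×(2) gives 36P₁ = 4397, so P₁ = 4397/36.
Back-substitute into (2): P₂ = (359 − 2×4397/36) / 14 = 295/36.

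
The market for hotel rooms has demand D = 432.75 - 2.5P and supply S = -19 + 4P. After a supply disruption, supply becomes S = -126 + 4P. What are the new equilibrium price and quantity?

P' = 2235/26, Q' = 2832/13

Original equilibrium: P* = 69.5, Q* = 259.
New equilibrium: 432.75 - 2.5P = -126 + 4P, so 558.75 = 6.5P and P' = 2235/26; Q' = 432.75 − 2.5(2235/26) = 2832/13.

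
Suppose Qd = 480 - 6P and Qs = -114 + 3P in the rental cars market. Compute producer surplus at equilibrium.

Producer surplus = 1176

Equilibrium: 480 - 6P = -114 + 3P gives P* = 66, Q* = 84.
Supply starts at P = 38 (where Qs = 0).
PS = ½(66 − 38)(84) = 1176.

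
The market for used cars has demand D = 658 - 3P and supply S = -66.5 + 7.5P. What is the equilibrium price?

P* = 69

Set D = S: 658 - 3P = -66.5 + 7.5P.
724.5 = 10.5P, so P* = 69.
Q* = 658 − 3(69) = 451.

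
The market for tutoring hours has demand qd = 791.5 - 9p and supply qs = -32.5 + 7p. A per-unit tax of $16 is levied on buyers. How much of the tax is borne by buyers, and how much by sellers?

Pre-tax equilibrium: p* = 51.5, q* = 328.
Tax on buyers shifts demand to qd = 791.5 − 9(p + 16) = 647.5 - 9p.
647.5 - 9p = -32.5 + 7p gives seller price ps = 42.5; buyers pay pb = 42.5 + 16 = 58.5.
New quantity: q = 791.5 − 9(58.5) = 265.
Buyer burden = 58.5 − 51.5 = 7; seller burden = 51.5 − 42.5 = 9.

Buyers bear $7, sellers bear $9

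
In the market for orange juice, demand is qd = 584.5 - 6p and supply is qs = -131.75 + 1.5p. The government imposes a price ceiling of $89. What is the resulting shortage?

Shortage = 48.75

Equilibrium price would be p* = 95.5, so the ceiling at 89 binds.
At p = 89: qd = 584.5 − 6(89) = 50.5, qs = -131.75 + 1.5(89) = 1.75.
Shortage = 50.5 − 1.75 = 48.75.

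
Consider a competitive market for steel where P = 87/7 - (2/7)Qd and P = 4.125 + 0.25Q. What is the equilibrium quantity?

Q* = 15.5

Set the two price expressions equal: 87/7 - (2/7)Q = 4.125 + 0.25Q.
465/56 = (15/28)Q, so Q* = 15.5.
P* = 87/7 − (2/7)(15.5) = 8.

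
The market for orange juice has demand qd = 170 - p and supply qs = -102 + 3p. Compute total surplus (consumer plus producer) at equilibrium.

Total surplus = 6936

Equilibrium: 170 - p = -102 + 3p gives p* = 68, q* = 102.
Demand choke price: p = 170; supply starts at p = 34.
CS = ½(170 − 68)(102) = 5202; PS = ½(68 − 34)(102) = 1734.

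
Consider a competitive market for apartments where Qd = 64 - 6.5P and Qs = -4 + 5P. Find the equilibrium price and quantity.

Set Qd = Qs: 64 - 6.5P = -4 + 5P.
68 = 11.5P, so P* = 136/23.
Q* = 64 − 6.5(136/23) = 588/23.

P* = 136/23, Q* = 588/23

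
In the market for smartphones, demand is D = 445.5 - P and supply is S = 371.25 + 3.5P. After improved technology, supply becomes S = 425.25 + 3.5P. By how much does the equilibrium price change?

Original equilibrium: P* = 16.5, Q* = 429.
New equilibrium: 445.5 - P = 425.25 + 3.5P, so 20.25 = 4.5P and P' = 4.5; Q' = 445.5 − 1(4.5) = 441.
Change in price: 4.5 − 16.5 = -12.

ΔP = -12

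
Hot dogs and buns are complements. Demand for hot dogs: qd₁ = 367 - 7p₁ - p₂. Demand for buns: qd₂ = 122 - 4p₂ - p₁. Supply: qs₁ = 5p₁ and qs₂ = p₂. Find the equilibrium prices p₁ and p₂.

p₁ = 1713/59, p₂ = 1097/59

Market 1: 367 - 7p₁ - p₂ = 5p₁ → 12p₁ + p₂ = 367.
Market 2: 5p₂ + p₁ = 122.
Eliminating p₂: 5×(1) − 1×(2) gives 59p₁ = 1713, so p₁ = 1713/59.
Back-substitute into (2): p₂ = (122 − 1×1713/59) / 5 = 1097/59.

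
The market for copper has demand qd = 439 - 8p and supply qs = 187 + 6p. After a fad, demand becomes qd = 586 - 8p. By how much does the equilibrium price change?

Δp = 10.5

Original equilibrium: p* = 18, q* = 295.
New equilibrium: 586 - 8p = 187 + 6p, so 399 = 14p and p' = 28.5; q' = 586 − 8(28.5) = 358.
Change in price: 28.5 − 18 = 10.5.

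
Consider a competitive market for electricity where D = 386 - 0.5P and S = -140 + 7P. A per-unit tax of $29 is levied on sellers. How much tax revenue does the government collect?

Tax revenue = 9784.6

Pre-tax equilibrium: P* = 1052/15, Q* = 5264/15.
Tax on sellers shifts supply to S = -140 + 7(P − 29) = -343 + 7P.
386 - 0.5P = -343 + 7P gives buyer price Pb = 97.2; sellers receive Ps = 97.2 − 29 = 68.2.
New quantity: Q = 386 − 0.5(97.2) = 337.4.
Revenue = 29 × 337.4 = 9784.6.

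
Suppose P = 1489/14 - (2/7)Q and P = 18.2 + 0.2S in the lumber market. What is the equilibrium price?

P* = 54.5

Set the two price expressions equal: 1489/14 - (2/7)Q = 18.2 + 0.2Q.
6171/70 = (17/35)Q, so Q* = 181.5.
P* = 1489/14 − (2/7)(181.5) = 54.5.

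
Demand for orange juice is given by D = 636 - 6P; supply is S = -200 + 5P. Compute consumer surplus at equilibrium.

Consumer surplus = 2700

Equilibrium: 636 - 6P = -200 + 5P gives P* = 76, Q* = 180.
Demand choke price (D = 0): P = 106.
CS = ½(106 − 76)(180) = 2700.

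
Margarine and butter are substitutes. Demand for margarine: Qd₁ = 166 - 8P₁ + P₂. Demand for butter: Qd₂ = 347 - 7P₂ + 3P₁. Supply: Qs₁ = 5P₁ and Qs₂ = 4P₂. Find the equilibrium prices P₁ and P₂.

P₁ = 2173/140, P₂ = 5009/140

Market 1: 166 - 8P₁ + P₂ = 5P₁ → 13P₁ - P₂ = 166.
Market 2: 11P₂ - 3P₁ = 347.
Eliminating P₂: 11×(1) + 1×(2) gives 140P₁ = 2173, so P₁ = 2173/140.
Back-substitute into (2): P₂ = (347 + 3×2173/140) / 11 = 5009/140.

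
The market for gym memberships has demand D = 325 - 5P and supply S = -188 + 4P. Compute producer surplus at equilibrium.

Producer surplus = 200

Equilibrium: 325 - 5P = -188 + 4P gives P* = 57, Q* = 40.
Supply starts at P = 47 (where S = 0).
PS = ½(57 − 47)(40) = 200.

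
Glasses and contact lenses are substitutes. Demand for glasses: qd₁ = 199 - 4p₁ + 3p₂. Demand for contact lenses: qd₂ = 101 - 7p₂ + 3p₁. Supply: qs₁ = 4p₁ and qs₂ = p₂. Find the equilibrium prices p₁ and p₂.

Market 1: 199 - 4p₁ + 3p₂ = 4p₁ → 8p₁ - 3p₂ = 199.
Market 2: 8p₂ - 3p₁ = 101.
Eliminating p₂: 8×(1) + 3×(2) gives 55p₁ = 1895, so p₁ = 379/11.
Back-substitute into (2): p₂ = (101 + 3×379/11) / 8 = 281/11.

p₁ = 379/11, p₂ = 281/11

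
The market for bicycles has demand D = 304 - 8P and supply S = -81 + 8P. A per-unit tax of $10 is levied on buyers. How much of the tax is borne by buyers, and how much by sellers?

Pre-tax equilibrium: P* = 24.0625, Q* = 111.5.
Tax on buyers shifts demand to D = 304 − 8(P + 10) = 224 - 8P.
224 - 8P = -81 + 8P gives seller price Ps = 19.0625; buyers pay Pb = 19.0625 + 10 = 29.0625.
New quantity: Q = 304 − 8(29.0625) = 71.5.
Buyer burden = 29.0625 − 24.0625 = 5; seller burden = 24.0625 − 19.0625 = 5.

Buyers bear $5, sellers bear $5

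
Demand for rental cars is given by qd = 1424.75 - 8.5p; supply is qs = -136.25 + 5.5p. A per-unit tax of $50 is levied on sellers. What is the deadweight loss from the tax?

Deadweight loss = 116875/28

Pre-tax equilibrium: p* = 111.5, q* = 477.
Tax on sellers shifts supply to qs = -136.25 + 5.5(p − 50) = -411.25 + 5.5p.
1424.75 - 8.5p = -411.25 + 5.5p gives buyer price pb = 918/7; sellers receive ps = 918/7 − 50 = 568/7.
New quantity: q = 1424.75 − 8.5(918/7) = 8681/28.
DWL = ½ × 50 × (477 − 8681/28) = 116875/28.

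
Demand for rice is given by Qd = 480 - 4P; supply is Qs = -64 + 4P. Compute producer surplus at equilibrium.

Producer surplus = 5408

Equilibrium: 480 - 4P = -64 + 4P gives P* = 68, Q* = 208.
Supply starts at P = 16 (where Qs = 0).
PS = ½(68 − 16)(208) = 5408.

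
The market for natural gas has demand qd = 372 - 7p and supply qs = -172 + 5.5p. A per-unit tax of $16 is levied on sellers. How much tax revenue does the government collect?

Tax revenue = 289.28

Pre-tax equilibrium: p* = 43.52, q* = 67.36.
Tax on sellers shifts supply to qs = -172 + 5.5(p − 16) = -260 + 5.5p.
372 - 7p = -260 + 5.5p gives buyer price pb = 50.56; sellers receive ps = 50.56 − 16 = 34.56.
New quantity: q = 372 − 7(50.56) = 18.08.
Revenue = 16 × 18.08 = 289.28.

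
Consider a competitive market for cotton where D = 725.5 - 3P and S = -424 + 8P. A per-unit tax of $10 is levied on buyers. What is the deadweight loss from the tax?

Pre-tax equilibrium: P* = 104.5, Q* = 412.
Tax on buyers shifts demand to D = 725.5 − 3(P + 10) = 695.5 - 3P.
695.5 - 3P = -424 + 8P gives seller price Ps = 2239/22; buyers pay Pb = 2239/22 + 10 = 2459/22.
New quantity: Q = 725.5 − 3(2459/22) = 4292/11.
DWL = ½ × 10 × (412 − 4292/11) = 1200/11.

Deadweight loss = 1200/11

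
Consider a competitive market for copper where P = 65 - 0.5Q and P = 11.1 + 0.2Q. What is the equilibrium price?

P* = 26.5

Set the two price expressions equal: 65 - 0.5Q = 11.1 + 0.2Q.
53.9 = 0.7Q, so Q* = 77.
P* = 65 − (0.5)(77) = 26.5.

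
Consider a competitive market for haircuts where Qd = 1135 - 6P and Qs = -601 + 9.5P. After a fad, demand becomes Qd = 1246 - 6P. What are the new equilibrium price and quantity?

P' = 3694/31, Q' = 16462/31

Original equilibrium: P* = 112, Q* = 463.
New equilibrium: 1246 - 6P = -601 + 9.5P, so 1847 = 15.5P and P' = 3694/31; Q' = 1246 − 6(3694/31) = 16462/31.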